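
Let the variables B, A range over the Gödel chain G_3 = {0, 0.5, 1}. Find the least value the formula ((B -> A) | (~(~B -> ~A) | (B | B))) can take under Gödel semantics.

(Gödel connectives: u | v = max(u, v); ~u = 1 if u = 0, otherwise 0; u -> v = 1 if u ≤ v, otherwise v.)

0.50

The minimum is attained at B = 0.5, A = 0:
  (B -> A): 0.5 > 0, so result = 0
  ~B: Gödel ¬ of 0.5 = 0 (operand ≠ 0)
  ~A: Gödel ¬ of 0 = 1 (operand is 0)
  (~B -> ~A): 0 ≤ 1, so result = 1
  ~(~B -> ~A): Gödel ¬ of 1 = 0 (operand ≠ 0)
  (B | B) = max(0.5, 0.5) = 0.5
  (~(~B -> ~A) | (B | B)) = max(0, 0.5) = 0.5
  ((B -> A) | (~(~B -> ~A) | (B | B))) = max(0, 0.5) = 0.5
Checking all 9 assignments confirms none give a value below 0.50.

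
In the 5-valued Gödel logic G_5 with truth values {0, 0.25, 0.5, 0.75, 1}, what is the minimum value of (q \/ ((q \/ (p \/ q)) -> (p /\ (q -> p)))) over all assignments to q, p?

0.25

The minimum is attained at q = 0.25, p = 0:
  (p \/ q) = max(0, 0.25) = 0.25
  (q \/ (p \/ q)) = max(0.25, 0.25) = 0.25
  (q -> p): 0.25 > 0, so result = 0
  (p /\ (q -> p)) = min(0, 0) = 0
  ((q \/ (p \/ q)) -> (p /\ (q -> p))): 0.25 > 0, so result = 0
  (q \/ ((q \/ (p \/ q)) -> (p /\ (q -> p)))) = max(0.25, 0) = 0.25
Checking all 25 assignments confirms none give a value below 0.25.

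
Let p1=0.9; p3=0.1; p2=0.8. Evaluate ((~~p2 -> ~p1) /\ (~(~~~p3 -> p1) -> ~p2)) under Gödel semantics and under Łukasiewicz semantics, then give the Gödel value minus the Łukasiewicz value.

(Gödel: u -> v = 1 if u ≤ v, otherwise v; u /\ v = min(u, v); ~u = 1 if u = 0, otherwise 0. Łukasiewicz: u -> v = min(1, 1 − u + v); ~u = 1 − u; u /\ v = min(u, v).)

-0.30

Gödel evaluation:
  ~p2: Gödel ¬ of 0.8 = 0 (operand ≠ 0)
  ~~p2: Gödel ¬ of 0 = 1 (operand is 0)
  ~p1: Gödel ¬ of 0.9 = 0 (operand ≠ 0)
  (~~p2 -> ~p1): 1 > 0, so result = 0
  ~p3: Gödel ¬ of 0.1 = 0 (operand ≠ 0)
  ~~p3: Gödel ¬ of 0 = 1 (operand is 0)
  ~~~p3: Gödel ¬ of 1 = 0 (operand ≠ 0)
  (~~~p3 -> p1): 0 ≤ 0.9, so result = 1
  ~(~~~p3 -> p1): Gödel ¬ of 1 = 0 (operand ≠ 0)
  ~p2: Gödel ¬ of 0.8 = 0 (operand ≠ 0)
  (~(~~~p3 -> p1) -> ~p2): 0 ≤ 0, so result = 1
  ((~~p2 -> ~p1) /\ (~(~~~p3 -> p1) -> ~p2)) = min(0, 1) = 0
  Gödel value = 0
Łukasiewicz evaluation:
  ~p2: Łukasiewicz ¬ gives 1 − 0.8 = 0.2
  ~~p2: Łukasiewicz ¬ gives 1 − 0.2 = 0.8
  ~p1: Łukasiewicz ¬ gives 1 − 0.9 = 0.1
  (~~p2 -> ~p1): min(1, 1 − 0.8 + 0.1) = 0.3
  ~p3: Łukasiewicz ¬ gives 1 − 0.1 = 0.9
  ~~p3: Łukasiewicz ¬ gives 1 − 0.9 = 0.1
  ~~~p3: Łukasiewicz ¬ gives 1 − 0.1 = 0.9
  (~~~p3 -> p1): min(1, 1 − 0.9 + 0.9) = 1
  ~(~~~p3 -> p1): Łukasiewicz ¬ gives 1 − 1 = 0
  ~p2: Łukasiewicz ¬ gives 1 − 0.8 = 0.2
  (~(~~~p3 -> p1) -> ~p2): min(1, 1 − 0 + 0.2) = 1
  ((~~p2 -> ~p1) /\ (~(~~~p3 -> p1) -> ~p2)) = min(0.3, 1) = 0.3
  Łukasiewicz value = 0.3
Difference: 0 − 0.3 = -0.30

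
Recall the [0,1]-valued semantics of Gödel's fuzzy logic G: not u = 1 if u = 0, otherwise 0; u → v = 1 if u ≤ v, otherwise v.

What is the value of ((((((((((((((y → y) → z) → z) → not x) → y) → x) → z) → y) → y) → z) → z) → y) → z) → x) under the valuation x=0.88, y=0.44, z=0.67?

(y → y): 0.44 ≤ 0.44, so result = 1
((y → y) → z): 1 > 0.67, so result = 0.67
(((y → y) → z) → z): 0.67 ≤ 0.67, so result = 1
not x: Gödel ¬ of 0.88 = 0 (operand ≠ 0)
((((y → y) → z) → z) → not x): 1 > 0, so result = 0
(((((y → y) → z) → z) → not x) → y): 0 ≤ 0.44, so result = 1
((((((y → y) → z) → z) → not x) → y) → x): 1 > 0.88, so result = 0.88
(((((((y → y) → z) → z) → not x) → y) → x) → z): 0.88 > 0.67, so result = 0.67
((((((((y → y) → z) → z) → not x) → y) → x) → z) → y): 0.67 > 0.44, so result = 0.44
(((((((((y → y) → z) → z) → not x) → y) → x) → z) → y) → y): 0.44 ≤ 0.44, so result = 1
((((((((((y → y) → z) → z) → not x) → y) → x) → z) → y) → y) → z): 1 > 0.67, so result = 0.67
(((((((((((y → y) → z) → z) → not x) → y) → x) → z) → y) → y) → z) → z): 0.67 ≤ 0.67, so result = 1
((((((((((((y → y) → z) → z) → not x) → y) → x) → z) → y) → y) → z) → z) → y): 1 > 0.44, so result = 0.44
(((((((((((((y → y) → z) → z) → not x) → y) → x) → z) → y) → y) → z) → z) → y) → z): 0.44 ≤ 0.67, so result = 1
((((((((((((((y → y) → z) → z) → not x) → y) → x) → z) → y) → y) → z) → z) → y) → z) → x): 1 > 0.88, so result = 0.88

0.88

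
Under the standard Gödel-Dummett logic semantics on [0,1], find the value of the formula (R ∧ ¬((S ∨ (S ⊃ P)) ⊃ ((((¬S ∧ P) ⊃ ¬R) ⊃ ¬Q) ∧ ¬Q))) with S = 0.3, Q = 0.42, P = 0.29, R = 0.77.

(S ⊃ P): 0.3 > 0.29, so result = 0.29
(S ∨ (S ⊃ P)) = max(0.3, 0.29) = 0.3
¬S: Gödel ¬ of 0.3 = 0 (operand ≠ 0)
(¬S ∧ P) = min(0, 0.29) = 0
¬R: Gödel ¬ of 0.77 = 0 (operand ≠ 0)
((¬S ∧ P) ⊃ ¬R): 0 ≤ 0, so result = 1
¬Q: Gödel ¬ of 0.42 = 0 (operand ≠ 0)
(((¬S ∧ P) ⊃ ¬R) ⊃ ¬Q): 1 > 0, so result = 0
¬Q: Gödel ¬ of 0.42 = 0 (operand ≠ 0)
((((¬S ∧ P) ⊃ ¬R) ⊃ ¬Q) ∧ ¬Q) = min(0, 0) = 0
((S ∨ (S ⊃ P)) ⊃ ((((¬S ∧ P) ⊃ ¬R) ⊃ ¬Q) ∧ ¬Q)): 0.3 > 0, so result = 0
¬((S ∨ (S ⊃ P)) ⊃ ((((¬S ∧ P) ⊃ ¬R) ⊃ ¬Q) ∧ ¬Q)): Gödel ¬ of 0 = 1 (operand is 0)
(R ∧ ¬((S ∨ (S ⊃ P)) ⊃ ((((¬S ∧ P) ⊃ ¬R) ⊃ ¬Q) ∧ ¬Q))) = min(0.77, 1) = 0.77

0.77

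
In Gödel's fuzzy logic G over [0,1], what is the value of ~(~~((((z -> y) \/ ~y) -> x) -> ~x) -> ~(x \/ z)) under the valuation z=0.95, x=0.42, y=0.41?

(z -> y): 0.95 > 0.41, so result = 0.41
~y: Gödel ¬ of 0.41 = 0 (operand ≠ 0)
((z -> y) \/ ~y) = max(0.41, 0) = 0.41
(((z -> y) \/ ~y) -> x): 0.41 ≤ 0.42, so result = 1
~x: Gödel ¬ of 0.42 = 0 (operand ≠ 0)
((((z -> y) \/ ~y) -> x) -> ~x): 1 > 0, so result = 0
~((((z -> y) \/ ~y) -> x) -> ~x): Gödel ¬ of 0 = 1 (operand is 0)
~~((((z -> y) \/ ~y) -> x) -> ~x): Gödel ¬ of 1 = 0 (operand ≠ 0)
(x \/ z) = max(0.42, 0.95) = 0.95
~(x \/ z): Gödel ¬ of 0.95 = 0 (operand ≠ 0)
(~~((((z -> y) \/ ~y) -> x) -> ~x) -> ~(x \/ z)): 0 ≤ 0, so result = 1
~(~~((((z -> y) \/ ~y) -> x) -> ~x) -> ~(x \/ z)): Gödel ¬ of 1 = 0 (operand ≠ 0)

0.00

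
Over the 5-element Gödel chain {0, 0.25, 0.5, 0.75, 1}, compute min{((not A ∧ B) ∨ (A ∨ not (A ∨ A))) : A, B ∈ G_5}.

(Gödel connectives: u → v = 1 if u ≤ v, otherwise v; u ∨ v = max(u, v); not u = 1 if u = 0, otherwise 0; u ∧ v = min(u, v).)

0.25

The minimum is attained at A = 0.25, B = 0:
  not A: Gödel ¬ of 0.25 = 0 (operand ≠ 0)
  (not A ∧ B) = min(0, 0) = 0
  (A ∨ A) = max(0.25, 0.25) = 0.25
  not (A ∨ A): Gödel ¬ of 0.25 = 0 (operand ≠ 0)
  (A ∨ not (A ∨ A)) = max(0.25, 0) = 0.25
  ((not A ∧ B) ∨ (A ∨ not (A ∨ A))) = max(0, 0.25) = 0.25
Checking all 25 assignments confirms none give a value below 0.25.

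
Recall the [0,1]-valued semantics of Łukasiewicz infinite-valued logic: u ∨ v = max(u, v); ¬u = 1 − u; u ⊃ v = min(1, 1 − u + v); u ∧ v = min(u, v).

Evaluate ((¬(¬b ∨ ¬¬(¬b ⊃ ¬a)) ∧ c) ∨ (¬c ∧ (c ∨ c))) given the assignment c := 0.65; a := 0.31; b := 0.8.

¬b: Łukasiewicz ¬ gives 1 − 0.8 = 0.2
¬b: Łukasiewicz ¬ gives 1 − 0.8 = 0.2
¬a: Łukasiewicz ¬ gives 1 − 0.31 = 0.69
(¬b ⊃ ¬a): min(1, 1 − 0.2 + 0.69) = 1
¬(¬b ⊃ ¬a): Łukasiewicz ¬ gives 1 − 1 = 0
¬¬(¬b ⊃ ¬a): Łukasiewicz ¬ gives 1 − 0 = 1
(¬b ∨ ¬¬(¬b ⊃ ¬a)) = max(0.2, 1) = 1
¬(¬b ∨ ¬¬(¬b ⊃ ¬a)): Łukasiewicz ¬ gives 1 − 1 = 0
(¬(¬b ∨ ¬¬(¬b ⊃ ¬a)) ∧ c) = min(0, 0.65) = 0
¬c: Łukasiewicz ¬ gives 1 − 0.65 = 0.35
(c ∨ c) = max(0.65, 0.65) = 0.65
(¬c ∧ (c ∨ c)) = min(0.35, 0.65) = 0.35
((¬(¬b ∨ ¬¬(¬b ⊃ ¬a)) ∧ c) ∨ (¬c ∧ (c ∨ c))) = max(0, 0.35) = 0.35

0.35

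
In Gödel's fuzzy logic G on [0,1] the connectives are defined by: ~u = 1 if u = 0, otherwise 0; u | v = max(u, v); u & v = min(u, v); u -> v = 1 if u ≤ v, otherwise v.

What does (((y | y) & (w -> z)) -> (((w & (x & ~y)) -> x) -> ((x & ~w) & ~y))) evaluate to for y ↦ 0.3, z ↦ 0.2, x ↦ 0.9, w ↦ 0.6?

0.00

(y | y) = max(0.3, 0.3) = 0.3
(w -> z): 0.6 > 0.2, so result = 0.2
((y | y) & (w -> z)) = min(0.3, 0.2) = 0.2
~y: Gödel ¬ of 0.3 = 0 (operand ≠ 0)
(x & ~y) = min(0.9, 0) = 0
(w & (x & ~y)) = min(0.6, 0) = 0
((w & (x & ~y)) -> x): 0 ≤ 0.9, so result = 1
~w: Gödel ¬ of 0.6 = 0 (operand ≠ 0)
(x & ~w) = min(0.9, 0) = 0
~y: Gödel ¬ of 0.3 = 0 (operand ≠ 0)
((x & ~w) & ~y) = min(0, 0) = 0
(((w & (x & ~y)) -> x) -> ((x & ~w) & ~y)): 1 > 0, so result = 0
(((y | y) & (w -> z)) -> (((w & (x & ~y)) -> x) -> ((x & ~w) & ~y))): 0.2 > 0, so result = 0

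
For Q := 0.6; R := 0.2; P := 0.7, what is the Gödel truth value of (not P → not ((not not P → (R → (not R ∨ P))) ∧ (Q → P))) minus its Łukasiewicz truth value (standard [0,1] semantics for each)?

Gödel evaluation:
  not P: Gödel ¬ of 0.7 = 0 (operand ≠ 0)
  not P: Gödel ¬ of 0.7 = 0 (operand ≠ 0)
  not not P: Gödel ¬ of 0 = 1 (operand is 0)
  not R: Gödel ¬ of 0.2 = 0 (operand ≠ 0)
  (not R ∨ P) = max(0, 0.7) = 0.7
  (R → (not R ∨ P)): 0.2 ≤ 0.7, so result = 1
  (not not P → (R → (not R ∨ P))): 1 ≤ 1, so result = 1
  (Q → P): 0.6 ≤ 0.7, so result = 1
  ((not not P → (R → (not R ∨ P))) ∧ (Q → P)) = min(1, 1) = 1
  not ((not not P → (R → (not R ∨ P))) ∧ (Q → P)): Gödel ¬ of 1 = 0 (operand ≠ 0)
  (not P → not ((not not P → (R → (not R ∨ P))) ∧ (Q → P))): 0 ≤ 0, so result = 1
  Gödel value = 1
Łukasiewicz evaluation:
  not P: Łukasiewicz ¬ gives 1 − 0.7 = 0.3
  not P: Łukasiewicz ¬ gives 1 − 0.7 = 0.3
  not not P: Łukasiewicz ¬ gives 1 − 0.3 = 0.7
  not R: Łukasiewicz ¬ gives 1 − 0.2 = 0.8
  (not R ∨ P) = max(0.8, 0.7) = 0.8
  (R → (not R ∨ P)): min(1, 1 − 0.2 + 0.8) = 1
  (not not P → (R → (not R ∨ P))): min(1, 1 − 0.7 + 1) = 1
  (Q → P): min(1, 1 − 0.6 + 0.7) = 1
  ((not not P → (R → (not R ∨ P))) ∧ (Q → P)) = min(1, 1) = 1
  not ((not not P → (R → (not R ∨ P))) ∧ (Q → P)): Łukasiewicz ¬ gives 1 − 1 = 0
  (not P → not ((not not P → (R → (not R ∨ P))) ∧ (Q → P))): min(1, 1 − 0.3 + 0) = 0.7
  Łukasiewicz value = 0.7
Difference: 1 − 0.7 = 0.30

0.30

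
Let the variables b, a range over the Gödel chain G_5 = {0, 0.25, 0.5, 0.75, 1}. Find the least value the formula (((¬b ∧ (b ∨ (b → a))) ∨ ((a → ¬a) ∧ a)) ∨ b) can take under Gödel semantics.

0.25

The minimum is attained at b = 0.25, a = 0:
  ¬b: Gödel ¬ of 0.25 = 0 (operand ≠ 0)
  (b → a): 0.25 > 0, so result = 0
  (b ∨ (b → a)) = max(0.25, 0) = 0.25
  (¬b ∧ (b ∨ (b → a))) = min(0, 0.25) = 0
  ¬a: Gödel ¬ of 0 = 1 (operand is 0)
  (a → ¬a): 0 ≤ 1, so result = 1
  ((a → ¬a) ∧ a) = min(1, 0) = 0
  ((¬b ∧ (b ∨ (b → a))) ∨ ((a → ¬a) ∧ a)) = max(0, 0) = 0
  (((¬b ∧ (b ∨ (b → a))) ∨ ((a → ¬a) ∧ a)) ∨ b) = max(0, 0.25) = 0.25
Checking all 25 assignments confirms none give a value below 0.25.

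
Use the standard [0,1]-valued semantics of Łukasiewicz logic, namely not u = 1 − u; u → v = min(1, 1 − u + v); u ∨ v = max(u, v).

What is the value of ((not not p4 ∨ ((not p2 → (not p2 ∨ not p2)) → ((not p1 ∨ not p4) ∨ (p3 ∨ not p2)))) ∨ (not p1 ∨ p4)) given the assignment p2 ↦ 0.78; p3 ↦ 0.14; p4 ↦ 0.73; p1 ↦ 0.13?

not p4: Łukasiewicz ¬ gives 1 − 0.73 = 0.27
not not p4: Łukasiewicz ¬ gives 1 − 0.27 = 0.73
not p2: Łukasiewicz ¬ gives 1 − 0.78 = 0.22
not p2: Łukasiewicz ¬ gives 1 − 0.78 = 0.22
not p2: Łukasiewicz ¬ gives 1 − 0.78 = 0.22
(not p2 ∨ not p2) = max(0.22, 0.22) = 0.22
(not p2 → (not p2 ∨ not p2)): min(1, 1 − 0.22 + 0.22) = 1
not p1: Łukasiewicz ¬ gives 1 − 0.13 = 0.87
not p4: Łukasiewicz ¬ gives 1 − 0.73 = 0.27
(not p1 ∨ not p4) = max(0.87, 0.27) = 0.87
not p2: Łukasiewicz ¬ gives 1 − 0.78 = 0.22
(p3 ∨ not p2) = max(0.14, 0.22) = 0.22
((not p1 ∨ not p4) ∨ (p3 ∨ not p2)) = max(0.87, 0.22) = 0.87
((not p2 → (not p2 ∨ not p2)) → ((not p1 ∨ not p4) ∨ (p3 ∨ not p2))): min(1, 1 − 1 + 0.87) = 0.87
(not not p4 ∨ ((not p2 → (not p2 ∨ not p2)) → ((not p1 ∨ not p4) ∨ (p3 ∨ not p2)))) = max(0.73, 0.87) = 0.87
not p1: Łukasiewicz ¬ gives 1 − 0.13 = 0.87
(not p1 ∨ p4) = max(0.87, 0.73) = 0.87
((not not p4 ∨ ((not p2 → (not p2 ∨ not p2)) → ((not p1 ∨ not p4) ∨ (p3 ∨ not p2)))) ∨ (not p1 ∨ p4)) = max(0.87, 0.87) = 0.87

0.87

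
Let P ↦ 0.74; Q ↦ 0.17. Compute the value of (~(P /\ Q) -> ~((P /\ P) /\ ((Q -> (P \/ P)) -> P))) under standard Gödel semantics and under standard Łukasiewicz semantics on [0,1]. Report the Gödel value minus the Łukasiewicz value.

0.57

Gödel evaluation:
  (P /\ Q) = min(0.74, 0.17) = 0.17
  ~(P /\ Q): Gödel ¬ of 0.17 = 0 (operand ≠ 0)
  (P /\ P) = min(0.74, 0.74) = 0.74
  (P \/ P) = max(0.74, 0.74) = 0.74
  (Q -> (P \/ P)): 0.17 ≤ 0.74, so result = 1
  ((Q -> (P \/ P)) -> P): 1 > 0.74, so result = 0.74
  ((P /\ P) /\ ((Q -> (P \/ P)) -> P)) = min(0.74, 0.74) = 0.74
  ~((P /\ P) /\ ((Q -> (P \/ P)) -> P)): Gödel ¬ of 0.74 = 0 (operand ≠ 0)
  (~(P /\ Q) -> ~((P /\ P) /\ ((Q -> (P \/ P)) -> P))): 0 ≤ 0, so result = 1
  Gödel value = 1
Łukasiewicz evaluation:
  (P /\ Q) = min(0.74, 0.17) = 0.17
  ~(P /\ Q): Łukasiewicz ¬ gives 1 − 0.17 = 0.83
  (P /\ P) = min(0.74, 0.74) = 0.74
  (P \/ P) = max(0.74, 0.74) = 0.74
  (Q -> (P \/ P)): min(1, 1 − 0.17 + 0.74) = 1
  ((Q -> (P \/ P)) -> P): min(1, 1 − 1 + 0.74) = 0.74
  ((P /\ P) /\ ((Q -> (P \/ P)) -> P)) = min(0.74, 0.74) = 0.74
  ~((P /\ P) /\ ((Q -> (P \/ P)) -> P)): Łukasiewicz ¬ gives 1 − 0.74 = 0.26
  (~(P /\ Q) -> ~((P /\ P) /\ ((Q -> (P \/ P)) -> P))): min(1, 1 − 0.83 + 0.26) = 0.43
  Łukasiewicz value = 0.43
Difference: 1 − 0.43 = 0.57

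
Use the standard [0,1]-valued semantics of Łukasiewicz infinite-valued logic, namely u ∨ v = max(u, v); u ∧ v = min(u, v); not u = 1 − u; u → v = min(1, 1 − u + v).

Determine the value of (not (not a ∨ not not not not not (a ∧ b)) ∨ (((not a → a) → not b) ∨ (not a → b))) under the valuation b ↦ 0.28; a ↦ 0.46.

not a: Łukasiewicz ¬ gives 1 − 0.46 = 0.54
(a ∧ b) = min(0.46, 0.28) = 0.28
not (a ∧ b): Łukasiewicz ¬ gives 1 − 0.28 = 0.72
not not (a ∧ b): Łukasiewicz ¬ gives 1 − 0.72 = 0.28
not not not (a ∧ b): Łukasiewicz ¬ gives 1 − 0.28 = 0.72
not not not not (a ∧ b): Łukasiewicz ¬ gives 1 − 0.72 = 0.28
not not not not not (a ∧ b): Łukasiewicz ¬ gives 1 − 0.28 = 0.72
(not a ∨ not not not not not (a ∧ b)) = max(0.54, 0.72) = 0.72
not (not a ∨ not not not not not (a ∧ b)): Łukasiewicz ¬ gives 1 − 0.72 = 0.28
not a: Łukasiewicz ¬ gives 1 − 0.46 = 0.54
(not a → a): min(1, 1 − 0.54 + 0.46) = 0.92
not b: Łukasiewicz ¬ gives 1 − 0.28 = 0.72
((not a → a) → not b): min(1, 1 − 0.92 + 0.72) = 0.8
not a: Łukasiewicz ¬ gives 1 − 0.46 = 0.54
(not a → b): min(1, 1 − 0.54 + 0.28) = 0.74
(((not a → a) → not b) ∨ (not a → b)) = max(0.8, 0.74) = 0.8
(not (not a ∨ not not not not not (a ∧ b)) ∨ (((not a → a) → not b) ∨ (not a → b))) = max(0.28, 0.8) = 0.8

0.80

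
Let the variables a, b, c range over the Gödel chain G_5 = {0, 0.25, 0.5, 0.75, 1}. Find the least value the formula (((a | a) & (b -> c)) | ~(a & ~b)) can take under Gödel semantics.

The minimum is attained at a = 0.25, b = 0, c = 0:
  (a | a) = max(0.25, 0.25) = 0.25
  (b -> c): 0 ≤ 0, so result = 1
  ((a | a) & (b -> c)) = min(0.25, 1) = 0.25
  ~b: Gödel ¬ of 0 = 1 (operand is 0)
  (a & ~b) = min(0.25, 1) = 0.25
  ~(a & ~b): Gödel ¬ of 0.25 = 0 (operand ≠ 0)
  (((a | a) & (b -> c)) | ~(a & ~b)) = max(0.25, 0) = 0.25
Checking all 125 assignments confirms none give a value below 0.25.

0.25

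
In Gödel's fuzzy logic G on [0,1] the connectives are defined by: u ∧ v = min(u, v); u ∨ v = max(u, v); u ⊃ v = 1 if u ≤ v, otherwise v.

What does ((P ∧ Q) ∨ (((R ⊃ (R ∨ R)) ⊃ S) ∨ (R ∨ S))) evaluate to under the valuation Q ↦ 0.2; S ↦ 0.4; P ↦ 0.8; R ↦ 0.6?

0.60

(P ∧ Q) = min(0.8, 0.2) = 0.2
(R ∨ R) = max(0.6, 0.6) = 0.6
(R ⊃ (R ∨ R)): 0.6 ≤ 0.6, so result = 1
((R ⊃ (R ∨ R)) ⊃ S): 1 > 0.4, so result = 0.4
(R ∨ S) = max(0.6, 0.4) = 0.6
(((R ⊃ (R ∨ R)) ⊃ S) ∨ (R ∨ S)) = max(0.4, 0.6) = 0.6
((P ∧ Q) ∨ (((R ⊃ (R ∨ R)) ⊃ S) ∨ (R ∨ S))) = max(0.2, 0.6) = 0.6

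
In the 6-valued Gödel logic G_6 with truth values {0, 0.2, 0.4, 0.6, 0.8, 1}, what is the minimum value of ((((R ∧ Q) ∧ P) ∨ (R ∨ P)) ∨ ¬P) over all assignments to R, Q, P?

The minimum is attained at R = 0, Q = 0, P = 0.2:
  (R ∧ Q) = min(0, 0) = 0
  ((R ∧ Q) ∧ P) = min(0, 0.2) = 0
  (R ∨ P) = max(0, 0.2) = 0.2
  (((R ∧ Q) ∧ P) ∨ (R ∨ P)) = max(0, 0.2) = 0.2
  ¬P: Gödel ¬ of 0.2 = 0 (operand ≠ 0)
  ((((R ∧ Q) ∧ P) ∨ (R ∨ P)) ∨ ¬P) = max(0.2, 0) = 0.2
Checking all 216 assignments confirms none give a value below 0.20.

0.20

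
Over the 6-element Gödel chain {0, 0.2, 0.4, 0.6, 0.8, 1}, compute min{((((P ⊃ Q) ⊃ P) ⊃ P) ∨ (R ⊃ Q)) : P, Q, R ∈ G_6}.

0.20

The minimum is attained at P = 0.2, Q = 0, R = 0.2:
  (P ⊃ Q): 0.2 > 0, so result = 0
  ((P ⊃ Q) ⊃ P): 0 ≤ 0.2, so result = 1
  (((P ⊃ Q) ⊃ P) ⊃ P): 1 > 0.2, so result = 0.2
  (R ⊃ Q): 0.2 > 0, so result = 0
  ((((P ⊃ Q) ⊃ P) ⊃ P) ∨ (R ⊃ Q)) = max(0.2, 0) = 0.2
Checking all 216 assignments confirms none give a value below 0.20.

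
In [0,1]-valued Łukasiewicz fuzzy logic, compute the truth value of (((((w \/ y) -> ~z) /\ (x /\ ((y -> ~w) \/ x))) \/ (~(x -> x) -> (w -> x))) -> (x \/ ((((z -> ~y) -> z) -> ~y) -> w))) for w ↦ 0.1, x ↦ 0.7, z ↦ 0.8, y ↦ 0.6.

(w \/ y) = max(0.1, 0.6) = 0.6
~z: Łukasiewicz ¬ gives 1 − 0.8 = 0.2
((w \/ y) -> ~z): min(1, 1 − 0.6 + 0.2) = 0.6
~w: Łukasiewicz ¬ gives 1 − 0.1 = 0.9
(y -> ~w): min(1, 1 − 0.6 + 0.9) = 1
((y -> ~w) \/ x) = max(1, 0.7) = 1
(x /\ ((y -> ~w) \/ x)) = min(0.7, 1) = 0.7
(((w \/ y) -> ~z) /\ (x /\ ((y -> ~w) \/ x))) = min(0.6, 0.7) = 0.6
(x -> x): min(1, 1 − 0.7 + 0.7) = 1
~(x -> x): Łukasiewicz ¬ gives 1 − 1 = 0
(w -> x): min(1, 1 − 0.1 + 0.7) = 1
(~(x -> x) -> (w -> x)): min(1, 1 − 0 + 1) = 1
((((w \/ y) -> ~z) /\ (x /\ ((y -> ~w) \/ x))) \/ (~(x -> x) -> (w -> x))) = max(0.6, 1) = 1
~y: Łukasiewicz ¬ gives 1 − 0.6 = 0.4
(z -> ~y): min(1, 1 − 0.8 + 0.4) = 0.6
((z -> ~y) -> z): min(1, 1 − 0.6 + 0.8) = 1
~y: Łukasiewicz ¬ gives 1 − 0.6 = 0.4
(((z -> ~y) -> z) -> ~y): min(1, 1 − 1 + 0.4) = 0.4
((((z -> ~y) -> z) -> ~y) -> w): min(1, 1 − 0.4 + 0.1) = 0.7
(x \/ ((((z -> ~y) -> z) -> ~y) -> w)) = max(0.7, 0.7) = 0.7
(((((w \/ y) -> ~z) /\ (x /\ ((y -> ~w) \/ x))) \/ (~(x -> x) -> (w -> x))) -> (x \/ ((((z -> ~y) -> z) -> ~y) -> w))): min(1, 1 − 1 + 0.7) = 0.7

0.70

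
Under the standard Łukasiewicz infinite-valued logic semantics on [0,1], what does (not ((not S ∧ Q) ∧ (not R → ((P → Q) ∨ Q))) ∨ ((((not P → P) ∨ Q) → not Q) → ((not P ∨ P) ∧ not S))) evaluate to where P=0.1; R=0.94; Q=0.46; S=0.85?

not S: Łukasiewicz ¬ gives 1 − 0.85 = 0.15
(not S ∧ Q) = min(0.15, 0.46) = 0.15
not R: Łukasiewicz ¬ gives 1 − 0.94 = 0.06
(P → Q): min(1, 1 − 0.1 + 0.46) = 1
((P → Q) ∨ Q) = max(1, 0.46) = 1
(not R → ((P → Q) ∨ Q)): min(1, 1 − 0.06 + 1) = 1
((not S ∧ Q) ∧ (not R → ((P → Q) ∨ Q))) = min(0.15, 1) = 0.15
not ((not S ∧ Q) ∧ (not R → ((P → Q) ∨ Q))): Łukasiewicz ¬ gives 1 − 0.15 = 0.85
not P: Łukasiewicz ¬ gives 1 − 0.1 = 0.9
(not P → P): min(1, 1 − 0.9 + 0.1) = 0.2
((not P → P) ∨ Q) = max(0.2, 0.46) = 0.46
not Q: Łukasiewicz ¬ gives 1 − 0.46 = 0.54
(((not P → P) ∨ Q) → not Q): min(1, 1 − 0.46 + 0.54) = 1
not P: Łukasiewicz ¬ gives 1 − 0.1 = 0.9
(not P ∨ P) = max(0.9, 0.1) = 0.9
not S: Łukasiewicz ¬ gives 1 − 0.85 = 0.15
((not P ∨ P) ∧ not S) = min(0.9, 0.15) = 0.15
((((not P → P) ∨ Q) → not Q) → ((not P ∨ P) ∧ not S)): min(1, 1 − 1 + 0.15) = 0.15
(not ((not S ∧ Q) ∧ (not R → ((P → Q) ∨ Q))) ∨ ((((not P → P) ∨ Q) → not Q) → ((not P ∨ P) ∧ not S))) = max(0.85, 0.15) = 0.85

0.85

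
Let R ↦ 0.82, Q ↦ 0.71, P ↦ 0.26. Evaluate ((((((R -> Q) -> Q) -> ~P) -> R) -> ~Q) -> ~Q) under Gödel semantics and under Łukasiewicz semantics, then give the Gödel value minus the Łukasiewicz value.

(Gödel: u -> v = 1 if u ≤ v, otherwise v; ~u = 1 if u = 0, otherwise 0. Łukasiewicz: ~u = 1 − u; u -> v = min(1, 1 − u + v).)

Gödel evaluation:
  (R -> Q): 0.82 > 0.71, so result = 0.71
  ((R -> Q) -> Q): 0.71 ≤ 0.71, so result = 1
  ~P: Gödel ¬ of 0.26 = 0 (operand ≠ 0)
  (((R -> Q) -> Q) -> ~P): 1 > 0, so result = 0
  ((((R -> Q) -> Q) -> ~P) -> R): 0 ≤ 0.82, so result = 1
  ~Q: Gödel ¬ of 0.71 = 0 (operand ≠ 0)
  (((((R -> Q) -> Q) -> ~P) -> R) -> ~Q): 1 > 0, so result = 0
  ~Q: Gödel ¬ of 0.71 = 0 (operand ≠ 0)
  ((((((R -> Q) -> Q) -> ~P) -> R) -> ~Q) -> ~Q): 0 ≤ 0, so result = 1
  Gödel value = 1
Łukasiewicz evaluation:
  (R -> Q): min(1, 1 − 0.82 + 0.71) = 0.89
  ((R -> Q) -> Q): min(1, 1 − 0.89 + 0.71) = 0.82
  ~P: Łukasiewicz ¬ gives 1 − 0.26 = 0.74
  (((R -> Q) -> Q) -> ~P): min(1, 1 − 0.82 + 0.74) = 0.92
  ((((R -> Q) -> Q) -> ~P) -> R): min(1, 1 − 0.92 + 0.82) = 0.9
  ~Q: Łukasiewicz ¬ gives 1 − 0.71 = 0.29
  (((((R -> Q) -> Q) -> ~P) -> R) -> ~Q): min(1, 1 − 0.9 + 0.29) = 0.39
  ~Q: Łukasiewicz ¬ gives 1 − 0.71 = 0.29
  ((((((R -> Q) -> Q) -> ~P) -> R) -> ~Q) -> ~Q): min(1, 1 − 0.39 + 0.29) = 0.9
  Łukasiewicz value = 0.9
Difference: 1 − 0.9 = 0.10

0.10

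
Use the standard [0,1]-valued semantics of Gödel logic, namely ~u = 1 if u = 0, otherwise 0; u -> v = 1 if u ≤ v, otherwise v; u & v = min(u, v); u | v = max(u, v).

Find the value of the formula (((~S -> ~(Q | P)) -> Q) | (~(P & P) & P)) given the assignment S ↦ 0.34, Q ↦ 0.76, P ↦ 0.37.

0.76

~S: Gödel ¬ of 0.34 = 0 (operand ≠ 0)
(Q | P) = max(0.76, 0.37) = 0.76
~(Q | P): Gödel ¬ of 0.76 = 0 (operand ≠ 0)
(~S -> ~(Q | P)): 0 ≤ 0, so result = 1
((~S -> ~(Q | P)) -> Q): 1 > 0.76, so result = 0.76
(P & P) = min(0.37, 0.37) = 0.37
~(P & P): Gödel ¬ of 0.37 = 0 (operand ≠ 0)
(~(P & P) & P) = min(0, 0.37) = 0
(((~S -> ~(Q | P)) -> Q) | (~(P & P) & P)) = max(0.76, 0) = 0.76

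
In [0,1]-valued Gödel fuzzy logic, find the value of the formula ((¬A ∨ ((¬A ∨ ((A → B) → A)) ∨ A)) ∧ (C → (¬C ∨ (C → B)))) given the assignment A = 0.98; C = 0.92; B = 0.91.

0.91

¬A: Gödel ¬ of 0.98 = 0 (operand ≠ 0)
¬A: Gödel ¬ of 0.98 = 0 (operand ≠ 0)
(A → B): 0.98 > 0.91, so result = 0.91
((A → B) → A): 0.91 ≤ 0.98, so result = 1
(¬A ∨ ((A → B) → A)) = max(0, 1) = 1
((¬A ∨ ((A → B) → A)) ∨ A) = max(1, 0.98) = 1
(¬A ∨ ((¬A ∨ ((A → B) → A)) ∨ A)) = max(0, 1) = 1
¬C: Gödel ¬ of 0.92 = 0 (operand ≠ 0)
(C → B): 0.92 > 0.91, so result = 0.91
(¬C ∨ (C → B)) = max(0, 0.91) = 0.91
(C → (¬C ∨ (C → B))): 0.92 > 0.91, so result = 0.91
((¬A ∨ ((¬A ∨ ((A → B) → A)) ∨ A)) ∧ (C → (¬C ∨ (C → B)))) = min(1, 0.91) = 0.91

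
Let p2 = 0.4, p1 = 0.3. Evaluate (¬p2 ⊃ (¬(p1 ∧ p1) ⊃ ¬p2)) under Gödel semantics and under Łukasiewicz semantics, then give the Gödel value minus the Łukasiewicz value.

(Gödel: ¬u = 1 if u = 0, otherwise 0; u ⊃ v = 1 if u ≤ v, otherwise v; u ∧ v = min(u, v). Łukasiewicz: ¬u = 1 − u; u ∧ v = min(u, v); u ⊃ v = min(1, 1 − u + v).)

Gödel evaluation:
  ¬p2: Gödel ¬ of 0.4 = 0 (operand ≠ 0)
  (p1 ∧ p1) = min(0.3, 0.3) = 0.3
  ¬(p1 ∧ p1): Gödel ¬ of 0.3 = 0 (operand ≠ 0)
  ¬p2: Gödel ¬ of 0.4 = 0 (operand ≠ 0)
  (¬(p1 ∧ p1) ⊃ ¬p2): 0 ≤ 0, so result = 1
  (¬p2 ⊃ (¬(p1 ∧ p1) ⊃ ¬p2)): 0 ≤ 1, so result = 1
  Gödel value = 1
Łukasiewicz evaluation:
  ¬p2: Łukasiewicz ¬ gives 1 − 0.4 = 0.6
  (p1 ∧ p1) = min(0.3, 0.3) = 0.3
  ¬(p1 ∧ p1): Łukasiewicz ¬ gives 1 − 0.3 = 0.7
  ¬p2: Łukasiewicz ¬ gives 1 − 0.4 = 0.6
  (¬(p1 ∧ p1) ⊃ ¬p2): min(1, 1 − 0.7 + 0.6) = 0.9
  (¬p2 ⊃ (¬(p1 ∧ p1) ⊃ ¬p2)): min(1, 1 − 0.6 + 0.9) = 1
  Łukasiewicz value = 1
Difference: 1 − 1 = 0.00

0.00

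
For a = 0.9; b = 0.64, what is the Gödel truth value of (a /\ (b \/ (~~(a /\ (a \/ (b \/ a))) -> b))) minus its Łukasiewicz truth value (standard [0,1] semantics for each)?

-0.10

Gödel evaluation:
  (b \/ a) = max(0.64, 0.9) = 0.9
  (a \/ (b \/ a)) = max(0.9, 0.9) = 0.9
  (a /\ (a \/ (b \/ a))) = min(0.9, 0.9) = 0.9
  ~(a /\ (a \/ (b \/ a))): Gödel ¬ of 0.9 = 0 (operand ≠ 0)
  ~~(a /\ (a \/ (b \/ a))): Gödel ¬ of 0 = 1 (operand is 0)
  (~~(a /\ (a \/ (b \/ a))) -> b): 1 > 0.64, so result = 0.64
  (b \/ (~~(a /\ (a \/ (b \/ a))) -> b)) = max(0.64, 0.64) = 0.64
  (a /\ (b \/ (~~(a /\ (a \/ (b \/ a))) -> b))) = min(0.9, 0.64) = 0.64
  Gödel value = 0.64
Łukasiewicz evaluation:
  (b \/ a) = max(0.64, 0.9) = 0.9
  (a \/ (b \/ a)) = max(0.9, 0.9) = 0.9
  (a /\ (a \/ (b \/ a))) = min(0.9, 0.9) = 0.9
  ~(a /\ (a \/ (b \/ a))): Łukasiewicz ¬ gives 1 − 0.9 = 0.1
  ~~(a /\ (a \/ (b \/ a))): Łukasiewicz ¬ gives 1 − 0.1 = 0.9
  (~~(a /\ (a \/ (b \/ a))) -> b): min(1, 1 − 0.9 + 0.64) = 0.74
  (b \/ (~~(a /\ (a \/ (b \/ a))) -> b)) = max(0.64, 0.74) = 0.74
  (a /\ (b \/ (~~(a /\ (a \/ (b \/ a))) -> b))) = min(0.9, 0.74) = 0.74
  Łukasiewicz value = 0.74
Difference: 0.64 − 0.74 = -0.10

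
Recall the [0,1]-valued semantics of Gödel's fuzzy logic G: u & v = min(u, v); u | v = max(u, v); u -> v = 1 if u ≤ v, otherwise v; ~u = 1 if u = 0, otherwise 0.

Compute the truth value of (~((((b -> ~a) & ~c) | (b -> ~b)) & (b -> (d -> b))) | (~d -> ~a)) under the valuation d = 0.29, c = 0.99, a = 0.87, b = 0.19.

~a: Gödel ¬ of 0.87 = 0 (operand ≠ 0)
(b -> ~a): 0.19 > 0, so result = 0
~c: Gödel ¬ of 0.99 = 0 (operand ≠ 0)
((b -> ~a) & ~c) = min(0, 0) = 0
~b: Gödel ¬ of 0.19 = 0 (operand ≠ 0)
(b -> ~b): 0.19 > 0, so result = 0
(((b -> ~a) & ~c) | (b -> ~b)) = max(0, 0) = 0
(d -> b): 0.29 > 0.19, so result = 0.19
(b -> (d -> b)): 0.19 ≤ 0.19, so result = 1
((((b -> ~a) & ~c) | (b -> ~b)) & (b -> (d -> b))) = min(0, 1) = 0
~((((b -> ~a) & ~c) | (b -> ~b)) & (b -> (d -> b))): Gödel ¬ of 0 = 1 (operand is 0)
~d: Gödel ¬ of 0.29 = 0 (operand ≠ 0)
~a: Gödel ¬ of 0.87 = 0 (operand ≠ 0)
(~d -> ~a): 0 ≤ 0, so result = 1
(~((((b -> ~a) & ~c) | (b -> ~b)) & (b -> (d -> b))) | (~d -> ~a)) = max(1, 1) = 1

1.00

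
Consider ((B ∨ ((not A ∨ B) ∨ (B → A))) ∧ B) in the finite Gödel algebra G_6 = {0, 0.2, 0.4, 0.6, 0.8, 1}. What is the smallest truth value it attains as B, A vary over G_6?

The minimum is attained at B = 0, A = 0:
  not A: Gödel ¬ of 0 = 1 (operand is 0)
  (not A ∨ B) = max(1, 0) = 1
  (B → A): 0 ≤ 0, so result = 1
  ((not A ∨ B) ∨ (B → A)) = max(1, 1) = 1
  (B ∨ ((not A ∨ B) ∨ (B → A))) = max(0, 1) = 1
  ((B ∨ ((not A ∨ B) ∨ (B → A))) ∧ B) = min(1, 0) = 0
Checking all 36 assignments confirms none give a value below 0.00.

0.00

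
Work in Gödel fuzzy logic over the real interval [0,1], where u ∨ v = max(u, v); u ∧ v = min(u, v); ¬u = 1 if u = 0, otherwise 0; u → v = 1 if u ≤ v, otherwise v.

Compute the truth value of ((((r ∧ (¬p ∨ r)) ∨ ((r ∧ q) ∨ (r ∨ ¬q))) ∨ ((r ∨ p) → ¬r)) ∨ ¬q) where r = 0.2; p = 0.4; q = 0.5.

0.20

¬p: Gödel ¬ of 0.4 = 0 (operand ≠ 0)
(¬p ∨ r) = max(0, 0.2) = 0.2
(r ∧ (¬p ∨ r)) = min(0.2, 0.2) = 0.2
(r ∧ q) = min(0.2, 0.5) = 0.2
¬q: Gödel ¬ of 0.5 = 0 (operand ≠ 0)
(r ∨ ¬q) = max(0.2, 0) = 0.2
((r ∧ q) ∨ (r ∨ ¬q)) = max(0.2, 0.2) = 0.2
((r ∧ (¬p ∨ r)) ∨ ((r ∧ q) ∨ (r ∨ ¬q))) = max(0.2, 0.2) = 0.2
(r ∨ p) = max(0.2, 0.4) = 0.4
¬r: Gödel ¬ of 0.2 = 0 (operand ≠ 0)
((r ∨ p) → ¬r): 0.4 > 0, so result = 0
(((r ∧ (¬p ∨ r)) ∨ ((r ∧ q) ∨ (r ∨ ¬q))) ∨ ((r ∨ p) → ¬r)) = max(0.2, 0) = 0.2
¬q: Gödel ¬ of 0.5 = 0 (operand ≠ 0)
((((r ∧ (¬p ∨ r)) ∨ ((r ∧ q) ∨ (r ∨ ¬q))) ∨ ((r ∨ p) → ¬r)) ∨ ¬q) = max(0.2, 0) = 0.2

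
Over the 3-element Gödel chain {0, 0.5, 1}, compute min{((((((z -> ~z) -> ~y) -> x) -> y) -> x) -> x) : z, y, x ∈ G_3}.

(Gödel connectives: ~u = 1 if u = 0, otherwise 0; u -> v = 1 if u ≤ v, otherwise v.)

0.50

The minimum is attained at z = 0, y = 0, x = 0.5:
  ~z: Gödel ¬ of 0 = 1 (operand is 0)
  (z -> ~z): 0 ≤ 1, so result = 1
  ~y: Gödel ¬ of 0 = 1 (operand is 0)
  ((z -> ~z) -> ~y): 1 ≤ 1, so result = 1
  (((z -> ~z) -> ~y) -> x): 1 > 0.5, so result = 0.5
  ((((z -> ~z) -> ~y) -> x) -> y): 0.5 > 0, so result = 0
  (((((z -> ~z) -> ~y) -> x) -> y) -> x): 0 ≤ 0.5, so result = 1
  ((((((z -> ~z) -> ~y) -> x) -> y) -> x) -> x): 1 > 0.5, so result = 0.5
Checking all 27 assignments confirms none give a value below 0.50.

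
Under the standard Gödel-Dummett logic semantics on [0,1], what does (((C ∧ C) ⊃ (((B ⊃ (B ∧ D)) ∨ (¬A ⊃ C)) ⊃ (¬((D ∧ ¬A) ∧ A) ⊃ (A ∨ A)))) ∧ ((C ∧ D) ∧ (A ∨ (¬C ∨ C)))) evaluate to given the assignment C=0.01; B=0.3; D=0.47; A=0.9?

0.01

(C ∧ C) = min(0.01, 0.01) = 0.01
(B ∧ D) = min(0.3, 0.47) = 0.3
(B ⊃ (B ∧ D)): 0.3 ≤ 0.3, so result = 1
¬A: Gödel ¬ of 0.9 = 0 (operand ≠ 0)
(¬A ⊃ C): 0 ≤ 0.01, so result = 1
((B ⊃ (B ∧ D)) ∨ (¬A ⊃ C)) = max(1, 1) = 1
¬A: Gödel ¬ of 0.9 = 0 (operand ≠ 0)
(D ∧ ¬A) = min(0.47, 0) = 0
((D ∧ ¬A) ∧ A) = min(0, 0.9) = 0
¬((D ∧ ¬A) ∧ A): Gödel ¬ of 0 = 1 (operand is 0)
(A ∨ A) = max(0.9, 0.9) = 0.9
(¬((D ∧ ¬A) ∧ A) ⊃ (A ∨ A)): 1 > 0.9, so result = 0.9
(((B ⊃ (B ∧ D)) ∨ (¬A ⊃ C)) ⊃ (¬((D ∧ ¬A) ∧ A) ⊃ (A ∨ A))): 1 > 0.9, so result = 0.9
((C ∧ C) ⊃ (((B ⊃ (B ∧ D)) ∨ (¬A ⊃ C)) ⊃ (¬((D ∧ ¬A) ∧ A) ⊃ (A ∨ A)))): 0.01 ≤ 0.9, so result = 1
(C ∧ D) = min(0.01, 0.47) = 0.01
¬C: Gödel ¬ of 0.01 = 0 (operand ≠ 0)
(¬C ∨ C) = max(0, 0.01) = 0.01
(A ∨ (¬C ∨ C)) = max(0.9, 0.01) = 0.9
((C ∧ D) ∧ (A ∨ (¬C ∨ C))) = min(0.01, 0.9) = 0.01
(((C ∧ C) ⊃ (((B ⊃ (B ∧ D)) ∨ (¬A ⊃ C)) ⊃ (¬((D ∧ ¬A) ∧ A) ⊃ (A ∨ A)))) ∧ ((C ∧ D) ∧ (A ∨ (¬C ∨ C)))) = min(1, 0.01) = 0.01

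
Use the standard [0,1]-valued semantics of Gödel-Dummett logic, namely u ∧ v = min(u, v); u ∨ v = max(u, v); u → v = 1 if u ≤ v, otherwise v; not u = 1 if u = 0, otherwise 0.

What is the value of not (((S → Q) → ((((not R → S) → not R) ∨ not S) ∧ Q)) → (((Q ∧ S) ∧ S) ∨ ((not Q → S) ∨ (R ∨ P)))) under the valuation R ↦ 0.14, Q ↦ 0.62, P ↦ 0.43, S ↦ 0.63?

(S → Q): 0.63 > 0.62, so result = 0.62
not R: Gödel ¬ of 0.14 = 0 (operand ≠ 0)
(not R → S): 0 ≤ 0.63, so result = 1
not R: Gödel ¬ of 0.14 = 0 (operand ≠ 0)
((not R → S) → not R): 1 > 0, so result = 0
not S: Gödel ¬ of 0.63 = 0 (operand ≠ 0)
(((not R → S) → not R) ∨ not S) = max(0, 0) = 0
((((not R → S) → not R) ∨ not S) ∧ Q) = min(0, 0.62) = 0
((S → Q) → ((((not R → S) → not R) ∨ not S) ∧ Q)): 0.62 > 0, so result = 0
(Q ∧ S) = min(0.62, 0.63) = 0.62
((Q ∧ S) ∧ S) = min(0.62, 0.63) = 0.62
not Q: Gödel ¬ of 0.62 = 0 (operand ≠ 0)
(not Q → S): 0 ≤ 0.63, so result = 1
(R ∨ P) = max(0.14, 0.43) = 0.43
((not Q → S) ∨ (R ∨ P)) = max(1, 0.43) = 1
(((Q ∧ S) ∧ S) ∨ ((not Q → S) ∨ (R ∨ P))) = max(0.62, 1) = 1
(((S → Q) → ((((not R → S) → not R) ∨ not S) ∧ Q)) → (((Q ∧ S) ∧ S) ∨ ((not Q → S) ∨ (R ∨ P)))): 0 ≤ 1, so result = 1
not (((S → Q) → ((((not R → S) → not R) ∨ not S) ∧ Q)) → (((Q ∧ S) ∧ S) ∨ ((not Q → S) ∨ (R ∨ P)))): Gödel ¬ of 1 = 0 (operand ≠ 0)

0.00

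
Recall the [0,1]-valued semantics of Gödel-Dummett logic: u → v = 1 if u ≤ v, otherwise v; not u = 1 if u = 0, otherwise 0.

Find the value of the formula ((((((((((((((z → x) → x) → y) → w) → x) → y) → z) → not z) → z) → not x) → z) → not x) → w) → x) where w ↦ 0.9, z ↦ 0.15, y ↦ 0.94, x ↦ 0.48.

(z → x): 0.15 ≤ 0.48, so result = 1
((z → x) → x): 1 > 0.48, so result = 0.48
(((z → x) → x) → y): 0.48 ≤ 0.94, so result = 1
((((z → x) → x) → y) → w): 1 > 0.9, so result = 0.9
(((((z → x) → x) → y) → w) → x): 0.9 > 0.48, so result = 0.48
((((((z → x) → x) → y) → w) → x) → y): 0.48 ≤ 0.94, so result = 1
(((((((z → x) → x) → y) → w) → x) → y) → z): 1 > 0.15, so result = 0.15
not z: Gödel ¬ of 0.15 = 0 (operand ≠ 0)
((((((((z → x) → x) → y) → w) → x) → y) → z) → not z): 0.15 > 0, so result = 0
(((((((((z → x) → x) → y) → w) → x) → y) → z) → not z) → z): 0 ≤ 0.15, so result = 1
not x: Gödel ¬ of 0.48 = 0 (operand ≠ 0)
((((((((((z → x) → x) → y) → w) → x) → y) → z) → not z) → z) → not x): 1 > 0, so result = 0
(((((((((((z → x) → x) → y) → w) → x) → y) → z) → not z) → z) → not x) → z): 0 ≤ 0.15, so result = 1
not x: Gödel ¬ of 0.48 = 0 (operand ≠ 0)
((((((((((((z → x) → x) → y) → w) → x) → y) → z) → not z) → z) → not x) → z) → not x): 1 > 0, so result = 0
(((((((((((((z → x) → x) → y) → w) → x) → y) → z) → not z) → z) → not x) → z) → not x) → w): 0 ≤ 0.9, so result = 1
((((((((((((((z → x) → x) → y) → w) → x) → y) → z) → not z) → z) → not x) → z) → not x) → w) → x): 1 > 0.48, so result = 0.48

0.48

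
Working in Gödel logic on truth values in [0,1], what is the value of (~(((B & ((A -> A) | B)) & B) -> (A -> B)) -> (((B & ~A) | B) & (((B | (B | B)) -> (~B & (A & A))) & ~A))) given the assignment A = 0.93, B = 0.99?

(A -> A): 0.93 ≤ 0.93, so result = 1
((A -> A) | B) = max(1, 0.99) = 1
(B & ((A -> A) | B)) = min(0.99, 1) = 0.99
((B & ((A -> A) | B)) & B) = min(0.99, 0.99) = 0.99
(A -> B): 0.93 ≤ 0.99, so result = 1
(((B & ((A -> A) | B)) & B) -> (A -> B)): 0.99 ≤ 1, so result = 1
~(((B & ((A -> A) | B)) & B) -> (A -> B)): Gödel ¬ of 1 = 0 (operand ≠ 0)
~A: Gödel ¬ of 0.93 = 0 (operand ≠ 0)
(B & ~A) = min(0.99, 0) = 0
((B & ~A) | B) = max(0, 0.99) = 0.99
(B | B) = max(0.99, 0.99) = 0.99
(B | (B | B)) = max(0.99, 0.99) = 0.99
~B: Gödel ¬ of 0.99 = 0 (operand ≠ 0)
(A & A) = min(0.93, 0.93) = 0.93
(~B & (A & A)) = min(0, 0.93) = 0
((B | (B | B)) -> (~B & (A & A))): 0.99 > 0, so result = 0
~A: Gödel ¬ of 0.93 = 0 (operand ≠ 0)
(((B | (B | B)) -> (~B & (A & A))) & ~A) = min(0, 0) = 0
(((B & ~A) | B) & (((B | (B | B)) -> (~B & (A & A))) & ~A)) = min(0.99, 0) = 0
(~(((B & ((A -> A) | B)) & B) -> (A -> B)) -> (((B & ~A) | B) & (((B | (B | B)) -> (~B & (A & A))) & ~A))): 0 ≤ 0, so result = 1

1.00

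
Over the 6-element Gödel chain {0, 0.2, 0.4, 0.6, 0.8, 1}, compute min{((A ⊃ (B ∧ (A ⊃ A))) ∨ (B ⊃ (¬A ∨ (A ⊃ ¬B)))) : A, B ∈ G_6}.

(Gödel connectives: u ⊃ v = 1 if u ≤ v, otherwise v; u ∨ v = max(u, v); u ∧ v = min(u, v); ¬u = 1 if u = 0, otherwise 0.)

0.20

The minimum is attained at A = 0.4, B = 0.2:
  (A ⊃ A): 0.4 ≤ 0.4, so result = 1
  (B ∧ (A ⊃ A)) = min(0.2, 1) = 0.2
  (A ⊃ (B ∧ (A ⊃ A))): 0.4 > 0.2, so result = 0.2
  ¬A: Gödel ¬ of 0.4 = 0 (operand ≠ 0)
  ¬B: Gödel ¬ of 0.2 = 0 (operand ≠ 0)
  (A ⊃ ¬B): 0.4 > 0, so result = 0
  (¬A ∨ (A ⊃ ¬B)) = max(0, 0) = 0
  (B ⊃ (¬A ∨ (A ⊃ ¬B))): 0.2 > 0, so result = 0
  ((A ⊃ (B ∧ (A ⊃ A))) ∨ (B ⊃ (¬A ∨ (A ⊃ ¬B)))) = max(0.2, 0) = 0.2
Checking all 36 assignments confirms none give a value below 0.20.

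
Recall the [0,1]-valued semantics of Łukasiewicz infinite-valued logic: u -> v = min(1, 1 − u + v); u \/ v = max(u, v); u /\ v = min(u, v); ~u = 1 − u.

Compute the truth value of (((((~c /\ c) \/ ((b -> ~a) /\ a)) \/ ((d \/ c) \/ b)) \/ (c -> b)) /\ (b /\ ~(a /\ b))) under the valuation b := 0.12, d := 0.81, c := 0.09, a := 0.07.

0.12

~c: Łukasiewicz ¬ gives 1 − 0.09 = 0.91
(~c /\ c) = min(0.91, 0.09) = 0.09
~a: Łukasiewicz ¬ gives 1 − 0.07 = 0.93
(b -> ~a): min(1, 1 − 0.12 + 0.93) = 1
((b -> ~a) /\ a) = min(1, 0.07) = 0.07
((~c /\ c) \/ ((b -> ~a) /\ a)) = max(0.09, 0.07) = 0.09
(d \/ c) = max(0.81, 0.09) = 0.81
((d \/ c) \/ b) = max(0.81, 0.12) = 0.81
(((~c /\ c) \/ ((b -> ~a) /\ a)) \/ ((d \/ c) \/ b)) = max(0.09, 0.81) = 0.81
(c -> b): min(1, 1 − 0.09 + 0.12) = 1
((((~c /\ c) \/ ((b -> ~a) /\ a)) \/ ((d \/ c) \/ b)) \/ (c -> b)) = max(0.81, 1) = 1
(a /\ b) = min(0.07, 0.12) = 0.07
~(a /\ b): Łukasiewicz ¬ gives 1 − 0.07 = 0.93
(b /\ ~(a /\ b)) = min(0.12, 0.93) = 0.12
(((((~c /\ c) \/ ((b -> ~a) /\ a)) \/ ((d \/ c) \/ b)) \/ (c -> b)) /\ (b /\ ~(a /\ b))) = min(1, 0.12) = 0.12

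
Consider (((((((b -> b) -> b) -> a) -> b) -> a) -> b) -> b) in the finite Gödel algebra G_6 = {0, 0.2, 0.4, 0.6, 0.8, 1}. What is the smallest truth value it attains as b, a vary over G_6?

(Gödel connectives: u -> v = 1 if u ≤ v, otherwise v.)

0.20

The minimum is attained at b = 0.2, a = 0:
  (b -> b): 0.2 ≤ 0.2, so result = 1
  ((b -> b) -> b): 1 > 0.2, so result = 0.2
  (((b -> b) -> b) -> a): 0.2 > 0, so result = 0
  ((((b -> b) -> b) -> a) -> b): 0 ≤ 0.2, so result = 1
  (((((b -> b) -> b) -> a) -> b) -> a): 1 > 0, so result = 0
  ((((((b -> b) -> b) -> a) -> b) -> a) -> b): 0 ≤ 0.2, so result = 1
  (((((((b -> b) -> b) -> a) -> b) -> a) -> b) -> b): 1 > 0.2, so result = 0.2
Checking all 36 assignments confirms none give a value below 0.20.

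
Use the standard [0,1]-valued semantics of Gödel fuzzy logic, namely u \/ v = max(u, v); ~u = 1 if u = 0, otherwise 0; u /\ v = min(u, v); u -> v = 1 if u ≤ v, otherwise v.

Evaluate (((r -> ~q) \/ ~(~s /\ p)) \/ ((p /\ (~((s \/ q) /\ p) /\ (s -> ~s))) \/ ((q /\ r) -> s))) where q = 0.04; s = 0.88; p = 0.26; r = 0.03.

1.00

~q: Gödel ¬ of 0.04 = 0 (operand ≠ 0)
(r -> ~q): 0.03 > 0, so result = 0
~s: Gödel ¬ of 0.88 = 0 (operand ≠ 0)
(~s /\ p) = min(0, 0.26) = 0
~(~s /\ p): Gödel ¬ of 0 = 1 (operand is 0)
((r -> ~q) \/ ~(~s /\ p)) = max(0, 1) = 1
(s \/ q) = max(0.88, 0.04) = 0.88
((s \/ q) /\ p) = min(0.88, 0.26) = 0.26
~((s \/ q) /\ p): Gödel ¬ of 0.26 = 0 (operand ≠ 0)
~s: Gödel ¬ of 0.88 = 0 (operand ≠ 0)
(s -> ~s): 0.88 > 0, so result = 0
(~((s \/ q) /\ p) /\ (s -> ~s)) = min(0, 0) = 0
(p /\ (~((s \/ q) /\ p) /\ (s -> ~s))) = min(0.26, 0) = 0
(q /\ r) = min(0.04, 0.03) = 0.03
((q /\ r) -> s): 0.03 ≤ 0.88, so result = 1
((p /\ (~((s \/ q) /\ p) /\ (s -> ~s))) \/ ((q /\ r) -> s)) = max(0, 1) = 1
(((r -> ~q) \/ ~(~s /\ p)) \/ ((p /\ (~((s \/ q) /\ p) /\ (s -> ~s))) \/ ((q /\ r) -> s))) = max(1, 1) = 1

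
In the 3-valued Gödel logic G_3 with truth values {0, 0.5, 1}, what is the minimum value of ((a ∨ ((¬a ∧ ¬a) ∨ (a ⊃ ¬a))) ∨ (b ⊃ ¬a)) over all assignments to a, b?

0.50

The minimum is attained at a = 0.5, b = 0.5:
  ¬a: Gödel ¬ of 0.5 = 0 (operand ≠ 0)
  ¬a: Gödel ¬ of 0.5 = 0 (operand ≠ 0)
  (¬a ∧ ¬a) = min(0, 0) = 0
  ¬a: Gödel ¬ of 0.5 = 0 (operand ≠ 0)
  (a ⊃ ¬a): 0.5 > 0, so result = 0
  ((¬a ∧ ¬a) ∨ (a ⊃ ¬a)) = max(0, 0) = 0
  (a ∨ ((¬a ∧ ¬a) ∨ (a ⊃ ¬a))) = max(0.5, 0) = 0.5
  ¬a: Gödel ¬ of 0.5 = 0 (operand ≠ 0)
  (b ⊃ ¬a): 0.5 > 0, so result = 0
  ((a ∨ ((¬a ∧ ¬a) ∨ (a ⊃ ¬a))) ∨ (b ⊃ ¬a)) = max(0.5, 0) = 0.5
Checking all 9 assignments confirms none give a value below 0.50.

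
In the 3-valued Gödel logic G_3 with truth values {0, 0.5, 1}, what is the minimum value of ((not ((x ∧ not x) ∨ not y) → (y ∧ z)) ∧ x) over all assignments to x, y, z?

0.00

The minimum is attained at x = 0, y = 0, z = 0:
  not x: Gödel ¬ of 0 = 1 (operand is 0)
  (x ∧ not x) = min(0, 1) = 0
  not y: Gödel ¬ of 0 = 1 (operand is 0)
  ((x ∧ not x) ∨ not y) = max(0, 1) = 1
  not ((x ∧ not x) ∨ not y): Gödel ¬ of 1 = 0 (operand ≠ 0)
  (y ∧ z) = min(0, 0) = 0
  (not ((x ∧ not x) ∨ not y) → (y ∧ z)): 0 ≤ 0, so result = 1
  ((not ((x ∧ not x) ∨ not y) → (y ∧ z)) ∧ x) = min(1, 0) = 0
Checking all 27 assignments confirms none give a value below 0.00.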